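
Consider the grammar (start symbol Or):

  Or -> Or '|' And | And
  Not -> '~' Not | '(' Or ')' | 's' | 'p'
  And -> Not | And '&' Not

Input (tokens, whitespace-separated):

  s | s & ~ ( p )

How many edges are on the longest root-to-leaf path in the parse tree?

7

[Or [Or [And [Not s]]] | [And [And [Not s]] & [Not ~ [Not ( [Or [And [Not p]]] )]]]]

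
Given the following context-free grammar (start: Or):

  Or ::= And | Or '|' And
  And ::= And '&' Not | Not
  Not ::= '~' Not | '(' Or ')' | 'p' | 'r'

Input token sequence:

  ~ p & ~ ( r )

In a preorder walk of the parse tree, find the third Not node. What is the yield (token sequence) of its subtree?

[Or [And [And [Not ~ [Not p]]] & [Not ~ [Not ( [Or [And [Not r]]] )]]]]

~ ( r )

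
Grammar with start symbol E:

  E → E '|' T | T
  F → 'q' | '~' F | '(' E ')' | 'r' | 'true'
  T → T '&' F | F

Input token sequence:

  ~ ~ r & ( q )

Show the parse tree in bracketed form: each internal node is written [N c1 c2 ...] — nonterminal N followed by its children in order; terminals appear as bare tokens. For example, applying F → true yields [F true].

E
T
T & F
F & F
~ F & F
~ ~ F & F
~ ~ r & F
~ ~ r & ( E )
~ ~ r & ( T )
~ ~ r & ( F )
~ ~ r & ( q )

[E [T [T [F ~ [F ~ [F r]]]] & [F ( [E [T [F q]]] )]]]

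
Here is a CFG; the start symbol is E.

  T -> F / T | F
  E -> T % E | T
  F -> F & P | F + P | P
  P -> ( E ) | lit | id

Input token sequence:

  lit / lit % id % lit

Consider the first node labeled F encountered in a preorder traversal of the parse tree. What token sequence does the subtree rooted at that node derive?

lit

[E [T [F [P lit]] / [T [F [P lit]]]] % [E [T [F [P id]]] % [E [T [F [P lit]]]]]]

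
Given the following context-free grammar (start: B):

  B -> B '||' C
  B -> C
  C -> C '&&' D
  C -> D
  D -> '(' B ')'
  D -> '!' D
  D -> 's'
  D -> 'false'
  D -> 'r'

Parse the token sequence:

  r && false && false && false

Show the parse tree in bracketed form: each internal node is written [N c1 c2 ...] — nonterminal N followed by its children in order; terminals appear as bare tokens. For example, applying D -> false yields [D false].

[B [C [C [C [C [D r]] && [D false]] && [D false]] && [D false]]]

B
C
C && D
C && D && D
C && D && D && D
D && D && D && D
r && D && D && D
r && false && D && D
r && false && false && D
r && false && false && false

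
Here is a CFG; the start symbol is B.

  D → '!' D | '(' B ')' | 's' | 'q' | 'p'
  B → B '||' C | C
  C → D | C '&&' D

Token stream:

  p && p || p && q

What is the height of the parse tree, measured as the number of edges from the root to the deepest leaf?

5

[B [B [C [C [D p]] && [D p]]] || [C [C [D p]] && [D q]]]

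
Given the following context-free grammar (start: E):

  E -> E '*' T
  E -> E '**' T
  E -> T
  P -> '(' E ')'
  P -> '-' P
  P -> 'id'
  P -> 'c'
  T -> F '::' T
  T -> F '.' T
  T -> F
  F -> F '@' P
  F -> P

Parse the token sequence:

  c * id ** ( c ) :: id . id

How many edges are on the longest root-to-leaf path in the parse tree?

[E [E [E [T [F [P c]]]] * [T [F [P id]]]] ** [T [F [P ( [E [T [F [P c]]]] )]] :: [T [F [P id]] . [T [F [P id]]]]]]

8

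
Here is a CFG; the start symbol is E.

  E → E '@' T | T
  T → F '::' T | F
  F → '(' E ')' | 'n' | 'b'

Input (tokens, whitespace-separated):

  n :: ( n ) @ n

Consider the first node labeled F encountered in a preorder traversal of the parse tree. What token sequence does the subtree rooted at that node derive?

[E [E [T [F n] :: [T [F ( [E [T [F n]]] )]]]] @ [T [F n]]]

n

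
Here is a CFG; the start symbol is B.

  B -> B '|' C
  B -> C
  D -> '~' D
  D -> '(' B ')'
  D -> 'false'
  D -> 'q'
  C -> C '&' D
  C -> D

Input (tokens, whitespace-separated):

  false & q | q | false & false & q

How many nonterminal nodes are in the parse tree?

[B [B [B [C [C [D false]] & [D q]]] | [C [D q]]] | [C [C [C [D false]] & [D false]] & [D q]]]

15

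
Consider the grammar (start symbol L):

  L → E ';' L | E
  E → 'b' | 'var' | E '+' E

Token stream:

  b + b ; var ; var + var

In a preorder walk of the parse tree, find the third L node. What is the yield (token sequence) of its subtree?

[L [E [E b] + [E b]] ; [L [E var] ; [L [E [E var] + [E var]]]]]

var + var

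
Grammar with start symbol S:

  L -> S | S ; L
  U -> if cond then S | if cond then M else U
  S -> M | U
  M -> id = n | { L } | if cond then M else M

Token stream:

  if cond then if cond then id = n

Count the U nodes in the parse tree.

2

[S [U if cond then [S [U if cond then [S [M id = n]]]]]]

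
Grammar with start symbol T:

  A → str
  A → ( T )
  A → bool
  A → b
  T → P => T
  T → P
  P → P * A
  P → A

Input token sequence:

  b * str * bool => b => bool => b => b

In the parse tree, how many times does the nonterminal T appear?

5

[T [P [P [P [A b]] * [A str]] * [A bool]] => [T [P [A b]] => [T [P [A bool]] => [T [P [A b]] => [T [P [A b]]]]]]]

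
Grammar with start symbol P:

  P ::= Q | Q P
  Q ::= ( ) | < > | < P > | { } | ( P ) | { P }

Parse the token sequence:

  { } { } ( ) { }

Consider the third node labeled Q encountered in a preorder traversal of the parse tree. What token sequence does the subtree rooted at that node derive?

( )

[P [Q { }] [P [Q { }] [P [Q ( )] [P [Q { }]]]]]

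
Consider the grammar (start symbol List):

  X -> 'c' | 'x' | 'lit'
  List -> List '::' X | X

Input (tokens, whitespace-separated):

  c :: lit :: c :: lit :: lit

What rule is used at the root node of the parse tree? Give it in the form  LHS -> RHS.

[List [List [List [List [List [X c]] :: [X lit]] :: [X c]] :: [X lit]] :: [X lit]]

List -> List '::' X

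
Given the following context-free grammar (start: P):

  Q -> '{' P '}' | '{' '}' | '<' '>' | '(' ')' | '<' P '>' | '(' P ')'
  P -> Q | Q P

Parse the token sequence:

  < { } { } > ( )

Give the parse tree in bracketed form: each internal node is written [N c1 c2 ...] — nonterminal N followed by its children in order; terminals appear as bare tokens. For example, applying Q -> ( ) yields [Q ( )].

P
Q P
< P > P
< Q P > P
< { } P > P
< { } Q > P
< { } { } > P
< { } { } > Q
< { } { } > ( )

[P [Q < [P [Q { }] [P [Q { }]]] >] [P [Q ( )]]]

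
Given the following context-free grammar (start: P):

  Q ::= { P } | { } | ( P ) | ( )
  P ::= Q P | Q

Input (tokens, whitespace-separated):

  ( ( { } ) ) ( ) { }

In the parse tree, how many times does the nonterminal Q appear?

5

[P [Q ( [P [Q ( [P [Q { }]] )]] )] [P [Q ( )] [P [Q { }]]]]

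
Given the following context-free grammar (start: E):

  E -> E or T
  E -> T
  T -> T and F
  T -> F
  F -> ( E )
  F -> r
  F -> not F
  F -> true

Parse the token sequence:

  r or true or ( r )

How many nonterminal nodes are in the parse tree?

12

[E [E [E [T [F r]]] or [T [F true]]] or [T [F ( [E [T [F r]]] )]]]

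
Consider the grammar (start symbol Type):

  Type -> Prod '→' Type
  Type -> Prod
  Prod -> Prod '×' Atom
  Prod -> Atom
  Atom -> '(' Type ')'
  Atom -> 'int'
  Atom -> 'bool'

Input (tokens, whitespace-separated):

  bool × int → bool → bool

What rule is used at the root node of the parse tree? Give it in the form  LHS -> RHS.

[Type [Prod [Prod [Atom bool]] × [Atom int]] → [Type [Prod [Atom bool]] → [Type [Prod [Atom bool]]]]]

Type -> Prod '→' Type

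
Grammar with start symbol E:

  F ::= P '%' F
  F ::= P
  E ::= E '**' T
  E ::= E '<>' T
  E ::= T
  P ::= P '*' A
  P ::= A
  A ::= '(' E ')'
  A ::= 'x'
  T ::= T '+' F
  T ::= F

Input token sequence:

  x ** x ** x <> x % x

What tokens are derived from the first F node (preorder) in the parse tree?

[E [E [E [E [T [F [P [A x]]]]] ** [T [F [P [A x]]]]] ** [T [F [P [A x]]]]] <> [T [F [P [A x]] % [F [P [A x]]]]]]

x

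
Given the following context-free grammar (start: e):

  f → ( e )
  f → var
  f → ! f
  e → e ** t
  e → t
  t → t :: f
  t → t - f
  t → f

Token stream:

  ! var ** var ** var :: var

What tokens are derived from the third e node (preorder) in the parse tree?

[e [e [e [t [f ! [f var]]]] ** [t [f var]]] ** [t [t [f var]] :: [f var]]]

! var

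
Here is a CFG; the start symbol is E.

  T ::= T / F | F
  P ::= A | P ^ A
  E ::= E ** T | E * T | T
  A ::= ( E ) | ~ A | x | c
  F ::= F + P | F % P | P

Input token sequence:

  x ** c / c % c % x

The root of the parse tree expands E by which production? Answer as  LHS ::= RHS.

[E [E [T [F [P [A x]]]]] ** [T [T [F [P [A c]]]] / [F [F [F [P [A c]]] % [P [A c]]] % [P [A x]]]]]

E ::= E ** T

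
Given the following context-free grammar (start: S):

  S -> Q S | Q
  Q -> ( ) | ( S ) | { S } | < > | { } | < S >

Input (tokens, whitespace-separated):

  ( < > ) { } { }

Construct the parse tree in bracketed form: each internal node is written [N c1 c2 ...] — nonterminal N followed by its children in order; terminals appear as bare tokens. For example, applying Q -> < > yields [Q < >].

[S [Q ( [S [Q < >]] )] [S [Q { }] [S [Q { }]]]]

S
Q S
( S ) S
( Q ) S
( < > ) S
( < > ) Q S
( < > ) { } S
( < > ) { } Q
( < > ) { } { }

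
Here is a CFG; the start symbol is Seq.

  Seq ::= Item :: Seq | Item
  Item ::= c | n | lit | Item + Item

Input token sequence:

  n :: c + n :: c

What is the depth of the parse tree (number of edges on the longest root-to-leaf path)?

[Seq [Item n] :: [Seq [Item [Item c] + [Item n]] :: [Seq [Item c]]]]

4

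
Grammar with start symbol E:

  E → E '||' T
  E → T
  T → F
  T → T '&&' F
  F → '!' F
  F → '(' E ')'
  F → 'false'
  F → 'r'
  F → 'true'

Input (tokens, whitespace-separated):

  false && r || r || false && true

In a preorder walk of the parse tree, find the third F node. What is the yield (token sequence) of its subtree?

[E [E [E [T [T [F false]] && [F r]]] || [T [F r]]] || [T [T [F false]] && [F true]]]

r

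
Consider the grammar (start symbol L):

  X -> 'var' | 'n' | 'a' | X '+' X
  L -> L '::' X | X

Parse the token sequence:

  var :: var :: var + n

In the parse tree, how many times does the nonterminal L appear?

[L [L [L [X var]] :: [X var]] :: [X [X var] + [X n]]]

3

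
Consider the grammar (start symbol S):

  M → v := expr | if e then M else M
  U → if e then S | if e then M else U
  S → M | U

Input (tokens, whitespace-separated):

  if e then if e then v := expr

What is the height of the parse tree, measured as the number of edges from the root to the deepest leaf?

[S [U if e then [S [U if e then [S [M v := expr]]]]]]

6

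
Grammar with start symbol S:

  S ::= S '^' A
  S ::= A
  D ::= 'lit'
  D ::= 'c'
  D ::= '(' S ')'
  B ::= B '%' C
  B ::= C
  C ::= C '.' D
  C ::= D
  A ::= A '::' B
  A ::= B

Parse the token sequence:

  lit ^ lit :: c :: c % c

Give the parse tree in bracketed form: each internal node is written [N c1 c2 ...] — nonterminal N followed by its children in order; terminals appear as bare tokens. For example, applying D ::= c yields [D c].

[S [S [A [B [C [D lit]]]]] ^ [A [A [A [B [C [D lit]]]] :: [B [C [D c]]]] :: [B [B [C [D c]]] % [C [D c]]]]]

S
S ^ A
A ^ A
B ^ A
C ^ A
D ^ A
lit ^ A
lit ^ A :: B
lit ^ A :: B :: B
lit ^ B :: B :: B
lit ^ C :: B :: B
lit ^ D :: B :: B
lit ^ lit :: B :: B
lit ^ lit :: C :: B
lit ^ lit :: D :: B
lit ^ lit :: c :: B
lit ^ lit :: c :: B % C
lit ^ lit :: c :: C % C
lit ^ lit :: c :: D % C
lit ^ lit :: c :: c % C
lit ^ lit :: c :: c % D
lit ^ lit :: c :: c % c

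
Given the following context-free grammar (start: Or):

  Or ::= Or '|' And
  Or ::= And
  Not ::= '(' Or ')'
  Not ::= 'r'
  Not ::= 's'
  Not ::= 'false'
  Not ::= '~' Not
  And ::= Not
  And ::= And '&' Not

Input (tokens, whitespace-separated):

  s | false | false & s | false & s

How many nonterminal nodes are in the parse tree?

16

[Or [Or [Or [Or [And [Not s]]] | [And [Not false]]] | [And [And [Not false]] & [Not s]]] | [And [And [Not false]] & [Not s]]]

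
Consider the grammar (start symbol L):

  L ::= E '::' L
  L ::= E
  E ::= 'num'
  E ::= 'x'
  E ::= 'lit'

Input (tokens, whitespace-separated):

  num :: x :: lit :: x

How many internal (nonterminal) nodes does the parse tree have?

8

[L [E num] :: [L [E x] :: [L [E lit] :: [L [E x]]]]]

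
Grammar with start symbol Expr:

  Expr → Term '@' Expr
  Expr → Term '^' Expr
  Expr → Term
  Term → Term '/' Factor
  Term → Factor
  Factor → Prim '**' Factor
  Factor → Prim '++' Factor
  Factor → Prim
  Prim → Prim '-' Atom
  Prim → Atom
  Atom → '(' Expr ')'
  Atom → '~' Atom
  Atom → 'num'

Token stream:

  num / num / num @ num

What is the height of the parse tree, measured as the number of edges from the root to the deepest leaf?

[Expr [Term [Term [Term [Factor [Prim [Atom num]]]] / [Factor [Prim [Atom num]]]] / [Factor [Prim [Atom num]]]] @ [Expr [Term [Factor [Prim [Atom num]]]]]]

7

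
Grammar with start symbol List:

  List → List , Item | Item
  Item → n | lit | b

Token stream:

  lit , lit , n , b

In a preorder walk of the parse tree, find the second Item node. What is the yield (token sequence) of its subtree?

lit

[List [List [List [List [Item lit]] , [Item lit]] , [Item n]] , [Item b]]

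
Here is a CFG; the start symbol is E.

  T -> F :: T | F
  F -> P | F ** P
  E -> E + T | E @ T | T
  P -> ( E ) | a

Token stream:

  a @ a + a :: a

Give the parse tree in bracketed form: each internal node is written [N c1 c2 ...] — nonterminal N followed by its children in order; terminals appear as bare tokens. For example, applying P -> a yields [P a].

E
E + T
E @ T + T
T @ T + T
F @ T + T
P @ T + T
a @ T + T
a @ F + T
a @ P + T
a @ a + T
a @ a + F :: T
a @ a + P :: T
a @ a + a :: T
a @ a + a :: F
a @ a + a :: P
a @ a + a :: a

[E [E [E [T [F [P a]]]] @ [T [F [P a]]]] + [T [F [P a]] :: [T [F [P a]]]]]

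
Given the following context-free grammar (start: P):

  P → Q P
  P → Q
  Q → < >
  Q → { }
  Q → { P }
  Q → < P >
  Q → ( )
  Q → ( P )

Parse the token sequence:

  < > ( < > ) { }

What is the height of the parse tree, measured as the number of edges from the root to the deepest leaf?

[P [Q < >] [P [Q ( [P [Q < >]] )] [P [Q { }]]]]

5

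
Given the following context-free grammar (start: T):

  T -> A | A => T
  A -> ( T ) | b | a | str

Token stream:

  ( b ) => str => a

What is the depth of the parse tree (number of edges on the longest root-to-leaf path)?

4

[T [A ( [T [A b]] )] => [T [A str] => [T [A a]]]]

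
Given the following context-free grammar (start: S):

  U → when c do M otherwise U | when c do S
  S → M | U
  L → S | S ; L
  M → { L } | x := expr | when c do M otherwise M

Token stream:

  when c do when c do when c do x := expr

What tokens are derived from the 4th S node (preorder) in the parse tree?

[S [U when c do [S [U when c do [S [U when c do [S [M x := expr]]]]]]]]

x := expr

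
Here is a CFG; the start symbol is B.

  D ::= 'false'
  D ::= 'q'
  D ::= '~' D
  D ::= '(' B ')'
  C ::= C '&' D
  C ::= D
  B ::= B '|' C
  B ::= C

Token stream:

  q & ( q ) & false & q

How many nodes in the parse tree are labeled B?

[B [C [C [C [C [D q]] & [D ( [B [C [D q]]] )]] & [D false]] & [D q]]]

2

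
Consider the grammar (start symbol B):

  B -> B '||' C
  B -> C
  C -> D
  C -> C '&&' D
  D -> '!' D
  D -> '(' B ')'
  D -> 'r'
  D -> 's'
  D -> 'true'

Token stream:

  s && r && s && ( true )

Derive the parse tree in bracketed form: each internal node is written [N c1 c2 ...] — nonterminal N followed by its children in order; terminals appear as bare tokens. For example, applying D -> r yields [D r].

B
C
C && D
C && D && D
C && D && D && D
D && D && D && D
s && D && D && D
s && r && D && D
s && r && s && D
s && r && s && ( B )
s && r && s && ( C )
s && r && s && ( D )
s && r && s && ( true )

[B [C [C [C [C [D s]] && [D r]] && [D s]] && [D ( [B [C [D true]]] )]]]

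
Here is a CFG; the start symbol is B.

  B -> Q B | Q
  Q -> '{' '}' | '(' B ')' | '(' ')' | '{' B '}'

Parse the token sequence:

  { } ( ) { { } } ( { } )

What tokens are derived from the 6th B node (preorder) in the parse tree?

{ }

[B [Q { }] [B [Q ( )] [B [Q { [B [Q { }]] }] [B [Q ( [B [Q { }]] )]]]]]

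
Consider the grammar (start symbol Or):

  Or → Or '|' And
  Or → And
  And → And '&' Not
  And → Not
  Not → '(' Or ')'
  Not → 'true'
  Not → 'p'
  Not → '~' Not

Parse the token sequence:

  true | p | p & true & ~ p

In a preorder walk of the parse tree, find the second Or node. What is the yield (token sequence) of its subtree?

true | p

[Or [Or [Or [And [Not true]]] | [And [Not p]]] | [And [And [And [Not p]] & [Not true]] & [Not ~ [Not p]]]]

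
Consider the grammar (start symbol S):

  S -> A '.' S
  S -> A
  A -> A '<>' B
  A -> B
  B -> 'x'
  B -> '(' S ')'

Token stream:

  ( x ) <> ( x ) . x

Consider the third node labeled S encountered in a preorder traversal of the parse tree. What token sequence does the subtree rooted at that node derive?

[S [A [A [B ( [S [A [B x]]] )]] <> [B ( [S [A [B x]]] )]] . [S [A [B x]]]]

x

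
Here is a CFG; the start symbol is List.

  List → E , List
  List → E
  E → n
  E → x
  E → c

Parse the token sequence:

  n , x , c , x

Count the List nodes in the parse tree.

[List [E n] , [List [E x] , [List [E c] , [List [E x]]]]]

4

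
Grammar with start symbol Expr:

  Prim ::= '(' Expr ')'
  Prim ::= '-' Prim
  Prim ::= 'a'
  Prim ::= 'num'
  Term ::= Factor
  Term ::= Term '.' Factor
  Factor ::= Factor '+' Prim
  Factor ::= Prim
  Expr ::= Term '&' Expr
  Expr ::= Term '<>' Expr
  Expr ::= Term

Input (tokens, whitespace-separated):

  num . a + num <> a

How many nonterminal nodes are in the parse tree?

[Expr [Term [Term [Factor [Prim num]]] . [Factor [Factor [Prim a]] + [Prim num]]] <> [Expr [Term [Factor [Prim a]]]]]

13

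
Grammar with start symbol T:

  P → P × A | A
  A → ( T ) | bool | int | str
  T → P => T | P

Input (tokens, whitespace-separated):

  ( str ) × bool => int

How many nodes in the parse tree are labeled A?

[T [P [P [A ( [T [P [A str]]] )]] × [A bool]] => [T [P [A int]]]]

4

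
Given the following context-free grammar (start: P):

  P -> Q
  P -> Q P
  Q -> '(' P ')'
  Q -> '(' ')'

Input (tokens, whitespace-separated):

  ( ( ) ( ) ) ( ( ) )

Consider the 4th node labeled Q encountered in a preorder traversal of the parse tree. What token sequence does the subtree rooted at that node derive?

( ( ) )

[P [Q ( [P [Q ( )] [P [Q ( )]]] )] [P [Q ( [P [Q ( )]] )]]]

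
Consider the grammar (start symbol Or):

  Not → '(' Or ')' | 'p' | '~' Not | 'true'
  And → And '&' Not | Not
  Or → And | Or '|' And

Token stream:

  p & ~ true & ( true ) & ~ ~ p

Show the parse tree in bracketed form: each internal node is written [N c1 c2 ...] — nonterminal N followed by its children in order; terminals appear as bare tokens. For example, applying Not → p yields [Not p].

Or
And
And & Not
And & Not & Not
And & Not & Not & Not
Not & Not & Not & Not
p & Not & Not & Not
p & ~ Not & Not & Not
p & ~ true & Not & Not
p & ~ true & ( Or ) & Not
p & ~ true & ( And ) & Not
p & ~ true & ( Not ) & Not
p & ~ true & ( true ) & Not
p & ~ true & ( true ) & ~ Not
p & ~ true & ( true ) & ~ ~ Not
p & ~ true & ( true ) & ~ ~ p

[Or [And [And [And [And [Not p]] & [Not ~ [Not true]]] & [Not ( [Or [And [Not true]]] )]] & [Not ~ [Not ~ [Not p]]]]]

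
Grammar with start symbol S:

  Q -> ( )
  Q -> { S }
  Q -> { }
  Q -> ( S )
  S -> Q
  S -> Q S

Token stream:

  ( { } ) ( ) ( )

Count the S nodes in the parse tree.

4

[S [Q ( [S [Q { }]] )] [S [Q ( )] [S [Q ( )]]]]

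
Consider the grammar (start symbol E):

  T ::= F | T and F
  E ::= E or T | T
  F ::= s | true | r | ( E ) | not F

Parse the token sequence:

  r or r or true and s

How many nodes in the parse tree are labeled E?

[E [E [E [T [F r]]] or [T [F r]]] or [T [T [F true]] and [F s]]]

3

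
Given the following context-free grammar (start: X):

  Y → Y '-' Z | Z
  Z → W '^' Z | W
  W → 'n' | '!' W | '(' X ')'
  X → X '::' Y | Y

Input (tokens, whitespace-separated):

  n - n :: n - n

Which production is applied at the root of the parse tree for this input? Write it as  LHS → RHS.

[X [X [Y [Y [Z [W n]]] - [Z [W n]]]] :: [Y [Y [Z [W n]]] - [Z [W n]]]]

X → X '::' Y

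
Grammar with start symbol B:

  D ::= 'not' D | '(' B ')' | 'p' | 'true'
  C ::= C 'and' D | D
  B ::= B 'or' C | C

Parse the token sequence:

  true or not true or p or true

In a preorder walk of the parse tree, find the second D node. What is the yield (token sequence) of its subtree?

[B [B [B [B [C [D true]]] or [C [D not [D true]]]] or [C [D p]]] or [C [D true]]]

not true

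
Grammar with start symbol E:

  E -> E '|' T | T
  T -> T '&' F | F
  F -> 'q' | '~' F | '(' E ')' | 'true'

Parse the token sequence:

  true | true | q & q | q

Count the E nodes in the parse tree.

[E [E [E [E [T [F true]]] | [T [F true]]] | [T [T [F q]] & [F q]]] | [T [F q]]]

4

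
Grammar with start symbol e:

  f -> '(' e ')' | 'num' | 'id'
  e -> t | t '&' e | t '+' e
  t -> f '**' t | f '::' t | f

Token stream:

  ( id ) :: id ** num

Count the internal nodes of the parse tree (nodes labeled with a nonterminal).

10

[e [t [f ( [e [t [f id]]] )] :: [t [f id] ** [t [f num]]]]]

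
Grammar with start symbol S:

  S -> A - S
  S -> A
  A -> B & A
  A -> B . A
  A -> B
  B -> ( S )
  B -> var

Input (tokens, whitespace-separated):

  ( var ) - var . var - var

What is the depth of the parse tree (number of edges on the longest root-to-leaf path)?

[S [A [B ( [S [A [B var]]] )]] - [S [A [B var] . [A [B var]]] - [S [A [B var]]]]]

6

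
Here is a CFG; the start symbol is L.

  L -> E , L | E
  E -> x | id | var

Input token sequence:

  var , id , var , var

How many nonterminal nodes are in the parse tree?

[L [E var] , [L [E id] , [L [E var] , [L [E var]]]]]

8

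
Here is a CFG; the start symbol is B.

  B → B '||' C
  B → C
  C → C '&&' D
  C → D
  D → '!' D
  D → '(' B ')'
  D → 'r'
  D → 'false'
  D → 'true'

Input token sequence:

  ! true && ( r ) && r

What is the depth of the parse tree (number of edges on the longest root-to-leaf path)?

[B [C [C [C [D ! [D true]]] && [D ( [B [C [D r]]] )]] && [D r]]]

7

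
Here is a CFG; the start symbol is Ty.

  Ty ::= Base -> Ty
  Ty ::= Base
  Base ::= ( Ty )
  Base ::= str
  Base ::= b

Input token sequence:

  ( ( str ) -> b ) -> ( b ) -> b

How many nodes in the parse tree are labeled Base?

[Ty [Base ( [Ty [Base ( [Ty [Base str]] )] -> [Ty [Base b]]] )] -> [Ty [Base ( [Ty [Base b]] )] -> [Ty [Base b]]]]

7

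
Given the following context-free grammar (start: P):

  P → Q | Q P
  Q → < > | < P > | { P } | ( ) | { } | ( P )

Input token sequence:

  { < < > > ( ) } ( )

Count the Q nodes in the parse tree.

[P [Q { [P [Q < [P [Q < >]] >] [P [Q ( )]]] }] [P [Q ( )]]]

5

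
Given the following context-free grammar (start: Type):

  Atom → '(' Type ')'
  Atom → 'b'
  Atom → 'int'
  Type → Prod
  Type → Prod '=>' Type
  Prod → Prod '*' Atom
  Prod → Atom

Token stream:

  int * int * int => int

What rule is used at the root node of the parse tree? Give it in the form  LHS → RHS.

[Type [Prod [Prod [Prod [Atom int]] * [Atom int]] * [Atom int]] => [Type [Prod [Atom int]]]]

Type → Prod '=>' Type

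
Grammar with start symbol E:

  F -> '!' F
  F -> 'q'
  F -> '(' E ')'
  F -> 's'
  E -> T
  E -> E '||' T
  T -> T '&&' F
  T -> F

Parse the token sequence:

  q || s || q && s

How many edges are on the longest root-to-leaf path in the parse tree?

[E [E [E [T [F q]]] || [T [F s]]] || [T [T [F q]] && [F s]]]

5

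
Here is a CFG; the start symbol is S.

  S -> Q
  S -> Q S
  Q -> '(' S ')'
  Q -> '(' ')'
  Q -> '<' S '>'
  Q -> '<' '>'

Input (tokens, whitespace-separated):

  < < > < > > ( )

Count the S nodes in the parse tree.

4

[S [Q < [S [Q < >] [S [Q < >]]] >] [S [Q ( )]]]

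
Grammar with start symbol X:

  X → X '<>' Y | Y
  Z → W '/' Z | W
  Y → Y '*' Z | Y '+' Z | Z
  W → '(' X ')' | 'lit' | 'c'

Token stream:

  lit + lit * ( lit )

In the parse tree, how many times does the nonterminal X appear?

2

[X [Y [Y [Y [Z [W lit]]] + [Z [W lit]]] * [Z [W ( [X [Y [Z [W lit]]]] )]]]]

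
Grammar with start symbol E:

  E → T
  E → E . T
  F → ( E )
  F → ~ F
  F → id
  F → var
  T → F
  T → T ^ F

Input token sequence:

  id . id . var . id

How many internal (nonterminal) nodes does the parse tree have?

[E [E [E [E [T [F id]]] . [T [F id]]] . [T [F var]]] . [T [F id]]]

12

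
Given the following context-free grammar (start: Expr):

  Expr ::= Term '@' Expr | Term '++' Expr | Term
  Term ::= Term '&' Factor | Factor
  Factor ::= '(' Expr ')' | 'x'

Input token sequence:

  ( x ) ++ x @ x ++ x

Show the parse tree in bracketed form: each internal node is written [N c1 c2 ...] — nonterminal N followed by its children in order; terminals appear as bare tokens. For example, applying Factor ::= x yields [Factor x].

[Expr [Term [Factor ( [Expr [Term [Factor x]]] )]] ++ [Expr [Term [Factor x]] @ [Expr [Term [Factor x]] ++ [Expr [Term [Factor x]]]]]]

Expr
Term ++ Expr
Factor ++ Expr
( Expr ) ++ Expr
( Term ) ++ Expr
( Factor ) ++ Expr
( x ) ++ Expr
( x ) ++ Term @ Expr
( x ) ++ Factor @ Expr
( x ) ++ x @ Expr
( x ) ++ x @ Term ++ Expr
( x ) ++ x @ Factor ++ Expr
( x ) ++ x @ x ++ Expr
( x ) ++ x @ x ++ Term
( x ) ++ x @ x ++ Factor
( x ) ++ x @ x ++ x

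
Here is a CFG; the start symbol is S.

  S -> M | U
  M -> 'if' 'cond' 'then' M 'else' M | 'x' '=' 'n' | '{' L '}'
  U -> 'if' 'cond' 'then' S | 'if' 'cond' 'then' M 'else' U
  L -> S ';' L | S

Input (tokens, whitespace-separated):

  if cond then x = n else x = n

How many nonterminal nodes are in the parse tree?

[S [M if cond then [M x = n] else [M x = n]]]

4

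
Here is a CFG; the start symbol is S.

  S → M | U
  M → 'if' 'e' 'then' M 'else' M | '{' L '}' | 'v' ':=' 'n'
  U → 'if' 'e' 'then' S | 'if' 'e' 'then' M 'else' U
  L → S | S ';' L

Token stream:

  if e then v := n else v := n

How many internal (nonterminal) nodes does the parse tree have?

4

[S [M if e then [M v := n] else [M v := n]]]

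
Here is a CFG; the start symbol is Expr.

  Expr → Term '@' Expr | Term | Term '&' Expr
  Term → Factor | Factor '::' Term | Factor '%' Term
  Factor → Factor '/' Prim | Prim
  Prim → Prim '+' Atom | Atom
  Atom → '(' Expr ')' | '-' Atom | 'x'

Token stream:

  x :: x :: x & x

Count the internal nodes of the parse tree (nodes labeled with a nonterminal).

18

[Expr [Term [Factor [Prim [Atom x]]] :: [Term [Factor [Prim [Atom x]]] :: [Term [Factor [Prim [Atom x]]]]]] & [Expr [Term [Factor [Prim [Atom x]]]]]]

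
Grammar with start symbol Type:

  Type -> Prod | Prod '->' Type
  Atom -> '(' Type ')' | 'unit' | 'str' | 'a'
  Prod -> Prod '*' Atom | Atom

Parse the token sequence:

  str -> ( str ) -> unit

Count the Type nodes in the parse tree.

[Type [Prod [Atom str]] -> [Type [Prod [Atom ( [Type [Prod [Atom str]]] )]] -> [Type [Prod [Atom unit]]]]]

4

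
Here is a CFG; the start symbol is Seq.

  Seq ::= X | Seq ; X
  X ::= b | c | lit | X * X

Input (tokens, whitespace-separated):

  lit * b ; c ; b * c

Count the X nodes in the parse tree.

[Seq [Seq [Seq [X [X lit] * [X b]]] ; [X c]] ; [X [X b] * [X c]]]

7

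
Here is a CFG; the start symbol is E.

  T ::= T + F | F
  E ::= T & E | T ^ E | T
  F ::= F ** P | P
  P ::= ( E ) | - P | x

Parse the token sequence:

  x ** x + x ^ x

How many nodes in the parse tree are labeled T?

3

[E [T [T [F [F [P x]] ** [P x]]] + [F [P x]]] ^ [E [T [F [P x]]]]]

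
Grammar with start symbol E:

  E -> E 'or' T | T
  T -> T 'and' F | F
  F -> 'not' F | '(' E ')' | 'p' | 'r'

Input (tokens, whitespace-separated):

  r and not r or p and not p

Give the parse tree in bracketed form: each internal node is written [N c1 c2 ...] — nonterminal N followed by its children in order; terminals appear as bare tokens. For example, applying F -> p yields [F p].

[E [E [T [T [F r]] and [F not [F r]]]] or [T [T [F p]] and [F not [F p]]]]

E
E or T
T or T
T and F or T
F and F or T
r and F or T
r and not F or T
r and not r or T
r and not r or T and F
r and not r or F and F
r and not r or p and F
r and not r or p and not F
r and not r or p and not p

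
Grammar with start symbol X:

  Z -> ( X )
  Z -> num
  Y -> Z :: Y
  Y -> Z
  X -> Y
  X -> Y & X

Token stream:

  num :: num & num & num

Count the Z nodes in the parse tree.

[X [Y [Z num] :: [Y [Z num]]] & [X [Y [Z num]] & [X [Y [Z num]]]]]

4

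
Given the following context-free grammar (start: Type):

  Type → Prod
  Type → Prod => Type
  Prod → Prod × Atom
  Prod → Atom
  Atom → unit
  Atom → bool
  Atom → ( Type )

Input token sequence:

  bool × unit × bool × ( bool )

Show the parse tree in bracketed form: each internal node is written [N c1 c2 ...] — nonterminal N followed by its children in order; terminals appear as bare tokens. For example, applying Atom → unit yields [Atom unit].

[Type [Prod [Prod [Prod [Prod [Atom bool]] × [Atom unit]] × [Atom bool]] × [Atom ( [Type [Prod [Atom bool]]] )]]]

Type
Prod
Prod × Atom
Prod × Atom × Atom
Prod × Atom × Atom × Atom
Atom × Atom × Atom × Atom
bool × Atom × Atom × Atom
bool × unit × Atom × Atom
bool × unit × bool × Atom
bool × unit × bool × ( Type )
bool × unit × bool × ( Prod )
bool × unit × bool × ( Atom )
bool × unit × bool × ( bool )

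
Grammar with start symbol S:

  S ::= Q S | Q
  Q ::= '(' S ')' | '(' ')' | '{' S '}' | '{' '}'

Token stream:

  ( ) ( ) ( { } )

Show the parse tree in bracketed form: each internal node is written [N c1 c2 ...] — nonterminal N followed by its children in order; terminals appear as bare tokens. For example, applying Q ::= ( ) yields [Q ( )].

[S [Q ( )] [S [Q ( )] [S [Q ( [S [Q { }]] )]]]]

S
Q S
( ) S
( ) Q S
( ) ( ) S
( ) ( ) Q
( ) ( ) ( S )
( ) ( ) ( Q )
( ) ( ) ( { } )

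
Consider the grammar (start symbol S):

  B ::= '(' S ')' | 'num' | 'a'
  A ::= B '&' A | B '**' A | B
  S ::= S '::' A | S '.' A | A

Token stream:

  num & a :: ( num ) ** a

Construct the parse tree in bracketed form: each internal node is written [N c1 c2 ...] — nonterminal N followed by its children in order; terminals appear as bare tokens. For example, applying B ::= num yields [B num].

S
S :: A
A :: A
B & A :: A
num & A :: A
num & B :: A
num & a :: A
num & a :: B ** A
num & a :: ( S ) ** A
num & a :: ( A ) ** A
num & a :: ( B ) ** A
num & a :: ( num ) ** A
num & a :: ( num ) ** B
num & a :: ( num ) ** a

[S [S [A [B num] & [A [B a]]]] :: [A [B ( [S [A [B num]]] )] ** [A [B a]]]]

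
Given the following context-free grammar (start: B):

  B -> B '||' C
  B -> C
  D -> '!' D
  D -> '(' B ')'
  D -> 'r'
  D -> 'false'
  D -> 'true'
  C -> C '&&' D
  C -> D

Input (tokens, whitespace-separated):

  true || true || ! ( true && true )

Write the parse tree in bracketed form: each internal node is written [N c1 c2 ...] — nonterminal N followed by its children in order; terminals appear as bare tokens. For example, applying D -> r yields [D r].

[B [B [B [C [D true]]] || [C [D true]]] || [C [D ! [D ( [B [C [C [D true]] && [D true]]] )]]]]

B
B || C
B || C || C
C || C || C
D || C || C
true || C || C
true || D || C
true || true || C
true || true || D
true || true || ! D
true || true || ! ( B )
true || true || ! ( C )
true || true || ! ( C && D )
true || true || ! ( D && D )
true || true || ! ( true && D )
true || true || ! ( true && true )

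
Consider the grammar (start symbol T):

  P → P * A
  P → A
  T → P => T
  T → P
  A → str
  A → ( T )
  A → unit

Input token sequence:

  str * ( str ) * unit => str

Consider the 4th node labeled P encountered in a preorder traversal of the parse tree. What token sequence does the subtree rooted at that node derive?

str

[T [P [P [P [A str]] * [A ( [T [P [A str]]] )]] * [A unit]] => [T [P [A str]]]]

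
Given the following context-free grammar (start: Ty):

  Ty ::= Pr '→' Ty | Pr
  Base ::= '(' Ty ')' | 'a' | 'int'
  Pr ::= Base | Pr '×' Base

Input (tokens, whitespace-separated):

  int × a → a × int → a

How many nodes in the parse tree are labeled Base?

[Ty [Pr [Pr [Base int]] × [Base a]] → [Ty [Pr [Pr [Base a]] × [Base int]] → [Ty [Pr [Base a]]]]]

5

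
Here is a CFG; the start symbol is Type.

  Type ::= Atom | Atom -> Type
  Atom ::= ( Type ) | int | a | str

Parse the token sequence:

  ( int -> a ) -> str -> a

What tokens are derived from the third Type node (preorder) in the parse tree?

[Type [Atom ( [Type [Atom int] -> [Type [Atom a]]] )] -> [Type [Atom str] -> [Type [Atom a]]]]

a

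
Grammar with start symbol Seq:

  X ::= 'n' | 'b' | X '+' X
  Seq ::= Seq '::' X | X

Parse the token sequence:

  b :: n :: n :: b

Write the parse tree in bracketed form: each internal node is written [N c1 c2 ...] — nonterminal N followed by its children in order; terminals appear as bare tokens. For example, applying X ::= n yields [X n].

Seq
Seq :: X
Seq :: X :: X
Seq :: X :: X :: X
X :: X :: X :: X
b :: X :: X :: X
b :: n :: X :: X
b :: n :: n :: X
b :: n :: n :: b

[Seq [Seq [Seq [Seq [X b]] :: [X n]] :: [X n]] :: [X b]]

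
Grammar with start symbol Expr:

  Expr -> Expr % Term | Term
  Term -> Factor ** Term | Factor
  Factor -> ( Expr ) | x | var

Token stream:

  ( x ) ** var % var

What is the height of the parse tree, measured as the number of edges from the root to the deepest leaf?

[Expr [Expr [Term [Factor ( [Expr [Term [Factor x]]] )] ** [Term [Factor var]]]] % [Term [Factor var]]]

7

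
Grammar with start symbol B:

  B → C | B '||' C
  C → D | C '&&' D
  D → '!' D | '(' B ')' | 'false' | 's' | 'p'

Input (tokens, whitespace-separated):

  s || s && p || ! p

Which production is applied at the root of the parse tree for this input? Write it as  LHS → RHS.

[B [B [B [C [D s]]] || [C [C [D s]] && [D p]]] || [C [D ! [D p]]]]

B → B '||' C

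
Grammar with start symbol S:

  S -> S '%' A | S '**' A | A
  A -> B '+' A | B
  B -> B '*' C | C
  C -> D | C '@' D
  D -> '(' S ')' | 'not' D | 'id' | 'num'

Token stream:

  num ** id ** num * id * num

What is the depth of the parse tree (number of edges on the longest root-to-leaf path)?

7

[S [S [S [A [B [C [D num]]]]] ** [A [B [C [D id]]]]] ** [A [B [B [B [C [D num]]] * [C [D id]]] * [C [D num]]]]]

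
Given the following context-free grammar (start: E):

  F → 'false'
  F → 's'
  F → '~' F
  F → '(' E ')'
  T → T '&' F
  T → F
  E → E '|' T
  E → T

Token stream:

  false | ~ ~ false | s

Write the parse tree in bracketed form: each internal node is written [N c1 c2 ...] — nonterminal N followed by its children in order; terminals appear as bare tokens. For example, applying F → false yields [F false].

E
E | T
E | T | T
T | T | T
F | T | T
false | T | T
false | F | T
false | ~ F | T
false | ~ ~ F | T
false | ~ ~ false | T
false | ~ ~ false | F
false | ~ ~ false | s

[E [E [E [T [F false]]] | [T [F ~ [F ~ [F false]]]]] | [T [F s]]]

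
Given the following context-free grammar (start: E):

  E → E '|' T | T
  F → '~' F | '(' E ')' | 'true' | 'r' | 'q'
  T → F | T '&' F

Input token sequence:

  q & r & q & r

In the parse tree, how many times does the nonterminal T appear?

[E [T [T [T [T [F q]] & [F r]] & [F q]] & [F r]]]

4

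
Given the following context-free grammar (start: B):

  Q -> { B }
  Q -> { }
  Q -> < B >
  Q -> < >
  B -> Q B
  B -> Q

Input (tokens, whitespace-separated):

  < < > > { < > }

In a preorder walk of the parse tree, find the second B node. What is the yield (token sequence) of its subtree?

[B [Q < [B [Q < >]] >] [B [Q { [B [Q < >]] }]]]

< >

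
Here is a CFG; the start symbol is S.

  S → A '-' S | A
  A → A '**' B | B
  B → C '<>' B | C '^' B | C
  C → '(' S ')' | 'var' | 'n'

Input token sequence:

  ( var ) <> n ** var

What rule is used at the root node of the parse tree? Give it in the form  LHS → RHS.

S → A

[S [A [A [B [C ( [S [A [B [C var]]]] )] <> [B [C n]]]] ** [B [C var]]]]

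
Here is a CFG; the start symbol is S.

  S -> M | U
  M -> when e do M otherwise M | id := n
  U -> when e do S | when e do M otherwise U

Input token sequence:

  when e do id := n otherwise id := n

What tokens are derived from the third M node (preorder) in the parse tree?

id := n

[S [M when e do [M id := n] otherwise [M id := n]]]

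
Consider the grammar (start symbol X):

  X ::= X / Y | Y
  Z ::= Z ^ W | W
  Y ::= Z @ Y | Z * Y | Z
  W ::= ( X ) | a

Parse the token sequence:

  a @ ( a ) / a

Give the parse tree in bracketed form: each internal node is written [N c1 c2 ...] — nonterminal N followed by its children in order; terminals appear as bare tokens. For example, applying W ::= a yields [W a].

[X [X [Y [Z [W a]] @ [Y [Z [W ( [X [Y [Z [W a]]]] )]]]]] / [Y [Z [W a]]]]

X
X / Y
Y / Y
Z @ Y / Y
W @ Y / Y
a @ Y / Y
a @ Z / Y
a @ W / Y
a @ ( X ) / Y
a @ ( Y ) / Y
a @ ( Z ) / Y
a @ ( W ) / Y
a @ ( a ) / Y
a @ ( a ) / Z
a @ ( a ) / W
a @ ( a ) / a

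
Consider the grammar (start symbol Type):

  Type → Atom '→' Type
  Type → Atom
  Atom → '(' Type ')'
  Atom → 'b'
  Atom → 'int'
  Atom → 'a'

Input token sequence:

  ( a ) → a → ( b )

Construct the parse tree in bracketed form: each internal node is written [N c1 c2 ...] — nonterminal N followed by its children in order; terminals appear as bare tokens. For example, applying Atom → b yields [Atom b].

Type
Atom → Type
( Type ) → Type
( Atom ) → Type
( a ) → Type
( a ) → Atom → Type
( a ) → a → Type
( a ) → a → Atom
( a ) → a → ( Type )
( a ) → a → ( Atom )
( a ) → a → ( b )

[Type [Atom ( [Type [Atom a]] )] → [Type [Atom a] → [Type [Atom ( [Type [Atom b]] )]]]]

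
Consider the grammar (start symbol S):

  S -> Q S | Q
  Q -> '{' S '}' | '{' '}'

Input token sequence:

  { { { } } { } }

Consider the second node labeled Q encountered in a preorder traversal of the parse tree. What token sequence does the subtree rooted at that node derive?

{ { } }

[S [Q { [S [Q { [S [Q { }]] }] [S [Q { }]]] }]]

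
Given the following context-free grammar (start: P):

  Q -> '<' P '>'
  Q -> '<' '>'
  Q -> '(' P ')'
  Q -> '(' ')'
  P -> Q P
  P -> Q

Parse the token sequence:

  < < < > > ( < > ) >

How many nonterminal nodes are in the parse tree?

10

[P [Q < [P [Q < [P [Q < >]] >] [P [Q ( [P [Q < >]] )]]] >]]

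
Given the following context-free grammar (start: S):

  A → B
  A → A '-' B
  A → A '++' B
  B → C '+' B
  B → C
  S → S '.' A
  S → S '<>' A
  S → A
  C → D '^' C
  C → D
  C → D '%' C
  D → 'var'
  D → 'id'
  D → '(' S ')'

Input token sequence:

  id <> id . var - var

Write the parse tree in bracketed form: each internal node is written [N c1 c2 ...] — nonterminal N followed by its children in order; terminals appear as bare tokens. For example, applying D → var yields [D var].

S
S . A
S <> A . A
A <> A . A
B <> A . A
C <> A . A
D <> A . A
id <> A . A
id <> B . A
id <> C . A
id <> D . A
id <> id . A
id <> id . A - B
id <> id . B - B
id <> id . C - B
id <> id . D - B
id <> id . var - B
id <> id . var - C
id <> id . var - D
id <> id . var - var

[S [S [S [A [B [C [D id]]]]] <> [A [B [C [D id]]]]] . [A [A [B [C [D var]]]] - [B [C [D var]]]]]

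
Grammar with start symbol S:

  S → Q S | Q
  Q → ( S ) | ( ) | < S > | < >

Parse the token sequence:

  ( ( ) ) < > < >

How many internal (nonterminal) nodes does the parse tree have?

8

[S [Q ( [S [Q ( )]] )] [S [Q < >] [S [Q < >]]]]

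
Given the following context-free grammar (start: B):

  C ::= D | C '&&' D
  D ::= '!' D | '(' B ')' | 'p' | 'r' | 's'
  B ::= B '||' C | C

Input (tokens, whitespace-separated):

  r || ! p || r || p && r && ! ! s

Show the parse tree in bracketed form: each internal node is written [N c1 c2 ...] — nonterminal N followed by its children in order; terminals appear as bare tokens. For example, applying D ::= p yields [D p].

B
B || C
B || C || C
B || C || C || C
C || C || C || C
D || C || C || C
r || C || C || C
r || D || C || C
r || ! D || C || C
r || ! p || C || C
r || ! p || D || C
r || ! p || r || C
r || ! p || r || C && D
r || ! p || r || C && D && D
r || ! p || r || D && D && D
r || ! p || r || p && D && D
r || ! p || r || p && r && D
r || ! p || r || p && r && ! D
r || ! p || r || p && r && ! ! D
r || ! p || r || p && r && ! ! s

[B [B [B [B [C [D r]]] || [C [D ! [D p]]]] || [C [D r]]] || [C [C [C [D p]] && [D r]] && [D ! [D ! [D s]]]]]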